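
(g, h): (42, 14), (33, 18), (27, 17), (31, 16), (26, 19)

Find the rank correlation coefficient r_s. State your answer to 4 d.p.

-0.7000

Rank g: 5, 4, 2, 3, 1
Rank h: 1, 4, 3, 2, 5
d = rank(g) − rank(h): 4, 0, -1, 1, -4; Σd² = 34
ρ = 1 − 6Σd² / [n(n²−1)] = 1 − 6×34 / (5×24) = 1 − 204/120 ≈ -0.7000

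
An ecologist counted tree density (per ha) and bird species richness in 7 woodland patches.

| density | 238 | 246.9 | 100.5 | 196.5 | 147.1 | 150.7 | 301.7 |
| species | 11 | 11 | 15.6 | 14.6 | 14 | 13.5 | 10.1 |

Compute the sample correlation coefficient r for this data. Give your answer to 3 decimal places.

n = 7, Σx = 1381.4, Σy = 89.8, Σx² = 301687.9, Σy² = 1178.78, Σxy = 16911.62
nΣxy − ΣxΣy = 118381.34 − 124049.72 = -5668.38
nΣx² − (Σx)² = 2111815.3 − 1908265.96 = 203549.34; nΣy² − (Σy)² = 8251.46 − 8064.04 = 187.42
r = -5668.38 / √(203549.34 × 187.42) = -5668.38 / 6176.5053 ≈ -0.918

-0.918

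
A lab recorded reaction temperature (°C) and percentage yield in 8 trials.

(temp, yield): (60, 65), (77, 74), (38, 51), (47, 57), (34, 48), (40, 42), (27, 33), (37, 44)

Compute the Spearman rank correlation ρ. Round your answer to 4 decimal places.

Rank temp: 7, 8, 4, 6, 2, 5, 1, 3
Rank yield: 7, 8, 5, 6, 4, 2, 1, 3
d = rank(temp) − rank(yield): 0, 0, -1, 0, -2, 3, 0, 0; Σd² = 14
ρ = 1 − 6Σd² / [n(n²−1)] = 1 − 6×14 / (8×63) = 1 − 84/504 ≈ 0.8333

0.8333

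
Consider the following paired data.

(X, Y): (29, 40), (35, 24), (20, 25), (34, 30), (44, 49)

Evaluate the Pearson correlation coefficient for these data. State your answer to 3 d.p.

0.619

n = 5, ΣX = 162, ΣY = 168, ΣX² = 5558, ΣY² = 6102, ΣXY = 5676
nΣXY − ΣXΣY = 28380 − 27216 = 1164
nΣX² − (ΣX)² = 27790 − 26244 = 1546; nΣY² − (ΣY)² = 30510 − 28224 = 2286
r = 1164 / √(1546 × 2286) = 1164 / 1879.9351 ≈ 0.619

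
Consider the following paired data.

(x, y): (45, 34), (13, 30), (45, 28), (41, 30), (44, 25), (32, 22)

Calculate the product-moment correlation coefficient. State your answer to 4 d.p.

0.0653

n = 6, Σx = 220, Σy = 169, Σx² = 8860, Σy² = 4849, Σxy = 6214
nΣxy − ΣxΣy = 37284 − 37180 = 104
nΣx² − (Σx)² = 53160 − 48400 = 4760; nΣy² − (Σy)² = 29094 − 28561 = 533
r = 104 / √(4760 × 533) = 104 / 1592.8214 ≈ 0.0653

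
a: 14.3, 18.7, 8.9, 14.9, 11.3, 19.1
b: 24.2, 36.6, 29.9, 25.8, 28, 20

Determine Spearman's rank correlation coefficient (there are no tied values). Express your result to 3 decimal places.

Rank a: 3, 5, 1, 4, 2, 6
Rank b: 2, 6, 5, 3, 4, 1
d = rank(a) − rank(b): 1, -1, -4, 1, -2, 5; Σd² = 48
ρ = 1 − 6Σd² / [n(n²−1)] = 1 − 6×48 / (6×35) = 1 − 288/210 ≈ -0.371

-0.371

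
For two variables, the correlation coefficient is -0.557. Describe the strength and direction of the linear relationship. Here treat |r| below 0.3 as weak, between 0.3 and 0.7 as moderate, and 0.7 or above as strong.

moderate negative

r = -0.557 < 0 so the relationship is negative.
|r| = 0.557, which falls in the moderate range.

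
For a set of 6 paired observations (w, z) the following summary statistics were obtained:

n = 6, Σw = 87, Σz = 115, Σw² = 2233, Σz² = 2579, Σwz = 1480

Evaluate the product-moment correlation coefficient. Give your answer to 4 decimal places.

-0.3107

r = (nΣwz − ΣwΣz) / √[(nΣw² − (Σw)²)(nΣz² − (Σz)²)]
Numerator: 6×1480 − 87×115 = -1125
Denominator: √[(13398 − 7569)(15474 − 13225)] = √[5829 × 2249] = 3620.6934
r = -1125 / 3620.6934 ≈ -0.3107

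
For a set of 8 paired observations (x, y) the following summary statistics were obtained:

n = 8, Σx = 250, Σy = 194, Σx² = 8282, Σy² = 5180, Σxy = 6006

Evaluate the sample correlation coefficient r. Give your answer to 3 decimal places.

r = (nΣxy − ΣxΣy) / √[(nΣx² − (Σx)²)(nΣy² − (Σy)²)]
Numerator: 8×6006 − 250×194 = -452
Denominator: √[(66256 − 62500)(41440 − 37636)] = √[3756 × 3804] = 3779.9238
r = -452 / 3779.9238 ≈ -0.120

-0.120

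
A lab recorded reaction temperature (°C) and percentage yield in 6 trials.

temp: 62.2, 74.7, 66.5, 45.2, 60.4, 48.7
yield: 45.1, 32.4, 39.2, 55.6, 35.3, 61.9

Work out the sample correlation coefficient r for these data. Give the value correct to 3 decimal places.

-0.890

n = 6, Σx = 357.7, Σy = 269.5, Σx² = 21934.07, Σy² = 12789.47, Σxy = 15492.07
nΣxy − ΣxΣy = 92952.42 − 96400.15 = -3447.73
nΣx² − (Σx)² = 131604.42 − 127949.29 = 3655.13; nΣy² − (Σy)² = 76736.82 − 72630.25 = 4106.57
r = -3447.73 / √(3655.13 × 4106.57) = -3447.73 / 3874.2802 ≈ -0.890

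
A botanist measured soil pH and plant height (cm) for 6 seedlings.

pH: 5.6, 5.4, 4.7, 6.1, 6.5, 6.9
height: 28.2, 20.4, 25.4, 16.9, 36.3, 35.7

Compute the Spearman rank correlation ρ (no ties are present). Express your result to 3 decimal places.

Rank pH: 3, 2, 1, 4, 5, 6
Rank height: 4, 2, 3, 1, 6, 5
d = rank(pH) − rank(height): -1, 0, -2, 3, -1, 1; Σd² = 16
ρ = 1 − 6Σd² / [n(n²−1)] = 1 − 6×16 / (6×35) = 1 − 96/210 ≈ 0.543

0.543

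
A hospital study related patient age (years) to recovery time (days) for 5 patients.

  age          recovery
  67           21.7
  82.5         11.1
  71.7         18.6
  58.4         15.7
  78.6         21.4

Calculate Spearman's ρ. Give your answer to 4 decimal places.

Rank age: 2, 5, 3, 1, 4
Rank recovery: 5, 1, 3, 2, 4
d = rank(age) − rank(recovery): -3, 4, 0, -1, 0; Σd² = 26
ρ = 1 − 6Σd² / [n(n²−1)] = 1 − 6×26 / (5×24) = 1 − 156/120 ≈ -0.3000

-0.3000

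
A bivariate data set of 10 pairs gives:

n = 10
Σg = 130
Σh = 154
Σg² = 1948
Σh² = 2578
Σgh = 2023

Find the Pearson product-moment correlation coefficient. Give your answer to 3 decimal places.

0.091

r = (nΣgh − ΣgΣh) / √[(nΣg² − (Σg)²)(nΣh² − (Σh)²)]
Numerator: 10×2023 − 130×154 = 210
Denominator: √[(19480 − 16900)(25780 − 23716)] = √[2580 × 2064] = 2307.6222
r = 210 / 2307.6222 ≈ 0.091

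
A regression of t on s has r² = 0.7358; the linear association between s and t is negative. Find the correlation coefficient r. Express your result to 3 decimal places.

|r| = √0.7358 = 0.858
The association is negative, so r = −0.858.

-0.858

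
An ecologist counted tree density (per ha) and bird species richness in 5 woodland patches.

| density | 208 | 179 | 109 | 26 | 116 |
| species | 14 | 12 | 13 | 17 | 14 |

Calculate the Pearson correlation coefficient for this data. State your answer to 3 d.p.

n = 5, Σx = 638, Σy = 70, Σx² = 101318, Σy² = 994, Σxy = 8543
nΣxy − ΣxΣy = 42715 − 44660 = -1945
nΣx² − (Σx)² = 506590 − 407044 = 99546; nΣy² − (Σy)² = 4970 − 4900 = 70
r = -1945 / √(99546 × 70) = -1945 / 2639.7386 ≈ -0.737

-0.737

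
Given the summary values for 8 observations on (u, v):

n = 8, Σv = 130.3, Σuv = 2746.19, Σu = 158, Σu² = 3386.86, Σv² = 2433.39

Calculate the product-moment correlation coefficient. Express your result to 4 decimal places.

0.6001

r = (nΣuv − ΣuΣv) / √[(nΣu² − (Σu)²)(nΣv² − (Σv)²)]
Numerator: 8×2746.19 − 158×130.3 = 1382.12
Denominator: √[(27094.88 − 24964)(19467.12 − 16978.09)] = √[2130.88 × 2489.03] = 2303.0033
r = 1382.12 / 2303.0033 ≈ 0.6001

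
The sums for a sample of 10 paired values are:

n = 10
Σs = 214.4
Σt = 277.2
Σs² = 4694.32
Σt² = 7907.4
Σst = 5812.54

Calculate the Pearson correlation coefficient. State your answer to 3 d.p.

r = (nΣst − ΣsΣt) / √[(nΣs² − (Σs)²)(nΣt² − (Σt)²)]
Numerator: 10×5812.54 − 214.4×277.2 = -1306.28
Denominator: √[(46943.2 − 45967.36)(79074 − 76839.84)] = √[975.84 × 2234.16] = 1476.5442
r = -1306.28 / 1476.5442 ≈ -0.885

-0.885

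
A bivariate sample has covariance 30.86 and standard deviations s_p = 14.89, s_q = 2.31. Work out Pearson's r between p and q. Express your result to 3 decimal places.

0.897

r = Cov(p,q) / (s_p · s_q) = 30.86 / (14.89 × 2.31)
  = 30.86 / 34.3959 ≈ 0.897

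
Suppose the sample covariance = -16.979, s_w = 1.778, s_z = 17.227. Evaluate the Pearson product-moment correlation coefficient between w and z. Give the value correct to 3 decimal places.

r = Cov(w,z) / (s_w · s_z) = -16.979 / (1.778 × 17.227)
  = -16.979 / 30.6296 ≈ -0.554

-0.554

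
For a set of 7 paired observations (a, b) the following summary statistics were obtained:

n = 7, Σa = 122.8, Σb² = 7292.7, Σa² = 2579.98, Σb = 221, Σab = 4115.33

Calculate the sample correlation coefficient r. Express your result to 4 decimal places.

r = (nΣab − ΣaΣb) / √[(nΣa² − (Σa)²)(nΣb² − (Σb)²)]
Numerator: 7×4115.33 − 122.8×221 = 1668.51
Denominator: √[(18059.86 − 15079.84)(51048.9 − 48841)] = √[2980.02 × 2207.9] = 2565.0704
r = 1668.51 / 2565.0704 ≈ 0.6505

0.6505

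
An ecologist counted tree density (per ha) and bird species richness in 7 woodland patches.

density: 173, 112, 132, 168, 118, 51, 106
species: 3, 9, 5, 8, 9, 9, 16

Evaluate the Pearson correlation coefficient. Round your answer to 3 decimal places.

n = 7, Σx = 860, Σy = 59, Σx² = 115882, Σy² = 597, Σxy = 6748
nΣxy − ΣxΣy = 47236 − 50740 = -3504
nΣx² − (Σx)² = 811174 − 739600 = 71574; nΣy² − (Σy)² = 4179 − 3481 = 698
r = -3504 / √(71574 × 698) = -3504 / 7068.1435 ≈ -0.496

-0.496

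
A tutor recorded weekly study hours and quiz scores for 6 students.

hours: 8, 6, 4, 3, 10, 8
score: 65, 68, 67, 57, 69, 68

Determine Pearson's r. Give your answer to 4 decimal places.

0.6736

n = 6, Σx = 39, Σy = 394, Σx² = 289, Σy² = 25972, Σxy = 2601
nΣxy − ΣxΣy = 15606 − 15366 = 240
nΣx² − (Σx)² = 1734 − 1521 = 213; nΣy² − (Σy)² = 155832 − 155236 = 596
r = 240 / √(213 × 596) = 240 / 356.2976 ≈ 0.6736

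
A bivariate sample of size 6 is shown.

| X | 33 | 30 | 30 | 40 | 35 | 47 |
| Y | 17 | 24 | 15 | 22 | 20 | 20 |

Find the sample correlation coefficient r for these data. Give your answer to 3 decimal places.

0.210

n = 6, ΣX = 215, ΣY = 118, ΣX² = 7923, ΣY² = 2374, ΣXY = 4251
nΣXY − ΣXΣY = 25506 − 25370 = 136
nΣX² − (ΣX)² = 47538 − 46225 = 1313; nΣY² − (ΣY)² = 14244 − 13924 = 320
r = 136 / √(1313 × 320) = 136 / 648.1975 ≈ 0.210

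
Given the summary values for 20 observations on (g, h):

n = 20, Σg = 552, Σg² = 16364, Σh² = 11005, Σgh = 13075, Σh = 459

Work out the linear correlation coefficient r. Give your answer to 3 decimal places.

0.558

r = (nΣgh − ΣgΣh) / √[(nΣg² − (Σg)²)(nΣh² − (Σh)²)]
Numerator: 20×13075 − 552×459 = 8132
Denominator: √[(327280 − 304704)(220100 − 210681)] = √[22576 × 9419] = 14582.2956
r = 8132 / 14582.2956 ≈ 0.558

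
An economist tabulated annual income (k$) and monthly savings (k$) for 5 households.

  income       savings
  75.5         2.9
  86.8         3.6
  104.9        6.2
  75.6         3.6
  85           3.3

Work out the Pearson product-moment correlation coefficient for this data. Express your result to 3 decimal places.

0.917

n = 5, Σx = 427.8, Σy = 19.6, Σx² = 37178.86, Σy² = 83.66, Σxy = 1734.47
nΣxy − ΣxΣy = 8672.35 − 8384.88 = 287.47
nΣx² − (Σx)² = 185894.3 − 183012.84 = 2881.46; nΣy² − (Σy)² = 418.3 − 384.16 = 34.14
r = 287.47 / √(2881.46 × 34.14) = 287.47 / 313.6448 ≈ 0.917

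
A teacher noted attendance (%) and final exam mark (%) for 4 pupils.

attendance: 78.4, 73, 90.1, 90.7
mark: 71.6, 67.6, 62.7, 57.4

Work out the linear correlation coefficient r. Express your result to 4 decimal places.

-0.8113

n = 4, Σx = 332.2, Σy = 259.3, Σx² = 27820.06, Σy² = 16922.37, Σxy = 21403.69
nΣxy − ΣxΣy = 85614.76 − 86139.46 = -524.7
nΣx² − (Σx)² = 111280.24 − 110356.84 = 923.4; nΣy² − (Σy)² = 67689.48 − 67236.49 = 452.99
r = -524.7 / √(923.4 × 452.99) = -524.7 / 646.7542 ≈ -0.8113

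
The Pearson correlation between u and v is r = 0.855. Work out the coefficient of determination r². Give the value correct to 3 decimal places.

r² = (0.855)² = 0.731

0.731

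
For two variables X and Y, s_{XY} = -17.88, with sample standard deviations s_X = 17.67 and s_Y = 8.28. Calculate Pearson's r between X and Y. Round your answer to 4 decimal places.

-0.1222

r = Cov(X,Y) / (s_X · s_Y) = -17.88 / (17.67 × 8.28)
  = -17.88 / 146.3076 ≈ -0.1222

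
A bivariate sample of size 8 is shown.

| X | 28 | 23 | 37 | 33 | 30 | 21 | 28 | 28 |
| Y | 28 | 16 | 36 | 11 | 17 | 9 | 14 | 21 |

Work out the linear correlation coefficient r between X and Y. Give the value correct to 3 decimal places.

0.599

n = 8, ΣX = 228, ΣY = 152, ΣX² = 6680, ΣY² = 3464, ΣXY = 4526
nΣXY − ΣXΣY = 36208 − 34656 = 1552
nΣX² − (ΣX)² = 53440 − 51984 = 1456; nΣY² − (ΣY)² = 27712 − 23104 = 4608
r = 1552 / √(1456 × 4608) = 1552 / 2590.2216 ≈ 0.599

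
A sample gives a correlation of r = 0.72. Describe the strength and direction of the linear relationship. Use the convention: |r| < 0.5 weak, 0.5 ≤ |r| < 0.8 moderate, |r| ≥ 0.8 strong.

r = 0.72 > 0 so the relationship is positive.
|r| = 0.72, which falls in the moderate range.

moderate positive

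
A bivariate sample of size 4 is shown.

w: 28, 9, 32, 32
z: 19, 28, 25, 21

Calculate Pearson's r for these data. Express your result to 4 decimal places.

-0.6937

n = 4, Σw = 101, Σz = 93, Σw² = 2913, Σz² = 2211, Σwz = 2256
nΣwz − ΣwΣz = 9024 − 9393 = -369
nΣw² − (Σw)² = 11652 − 10201 = 1451; nΣz² − (Σz)² = 8844 − 8649 = 195
r = -369 / √(1451 × 195) = -369 / 531.9257 ≈ -0.6937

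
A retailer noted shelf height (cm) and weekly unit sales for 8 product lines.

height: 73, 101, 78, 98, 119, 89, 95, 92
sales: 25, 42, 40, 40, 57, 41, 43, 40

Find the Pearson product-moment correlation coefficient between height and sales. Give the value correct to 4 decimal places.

0.8861

n = 8, Σx = 745, Σy = 328, Σx² = 70789, Σy² = 13968, Σxy = 31304
nΣxy − ΣxΣy = 250432 − 244360 = 6072
nΣx² − (Σx)² = 566312 − 555025 = 11287; nΣy² − (Σy)² = 111744 − 107584 = 4160
r = 6072 / √(11287 × 4160) = 6072 / 6852.2930 ≈ 0.8861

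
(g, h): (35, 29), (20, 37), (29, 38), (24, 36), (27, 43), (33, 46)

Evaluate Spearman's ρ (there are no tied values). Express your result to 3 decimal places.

Rank g: 6, 1, 4, 2, 3, 5
Rank h: 1, 3, 4, 2, 5, 6
d = rank(g) − rank(h): 5, -2, 0, 0, -2, -1; Σd² = 34
ρ = 1 − 6Σd² / [n(n²−1)] = 1 − 6×34 / (6×35) = 1 − 204/210 ≈ 0.029

0.029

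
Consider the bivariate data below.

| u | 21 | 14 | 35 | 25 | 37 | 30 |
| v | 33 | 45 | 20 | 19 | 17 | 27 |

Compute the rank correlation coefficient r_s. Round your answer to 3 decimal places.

-0.829

Rank u: 2, 1, 5, 3, 6, 4
Rank v: 5, 6, 3, 2, 1, 4
d = rank(u) − rank(v): -3, -5, 2, 1, 5, 0; Σd² = 64
ρ = 1 − 6Σd² / [n(n²−1)] = 1 − 6×64 / (6×35) = 1 − 384/210 ≈ -0.829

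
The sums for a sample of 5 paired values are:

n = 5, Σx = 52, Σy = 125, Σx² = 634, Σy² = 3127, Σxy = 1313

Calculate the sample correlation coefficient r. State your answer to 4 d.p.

0.9522

r = (nΣxy − ΣxΣy) / √[(nΣx² − (Σx)²)(nΣy² − (Σy)²)]
Numerator: 5×1313 − 52×125 = 65
Denominator: √[(3170 − 2704)(15635 − 15625)] = √[466 × 10] = 68.2642
r = 65 / 68.2642 ≈ 0.9522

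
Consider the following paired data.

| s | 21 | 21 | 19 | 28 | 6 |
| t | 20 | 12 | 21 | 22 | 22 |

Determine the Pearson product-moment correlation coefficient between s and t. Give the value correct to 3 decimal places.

-0.177

n = 5, Σs = 95, Σt = 97, Σs² = 2063, Σt² = 1953, Σst = 1819
nΣst − ΣsΣt = 9095 − 9215 = -120
nΣs² − (Σs)² = 10315 − 9025 = 1290; nΣt² − (Σt)² = 9765 − 9409 = 356
r = -120 / √(1290 × 356) = -120 / 677.6725 ≈ -0.177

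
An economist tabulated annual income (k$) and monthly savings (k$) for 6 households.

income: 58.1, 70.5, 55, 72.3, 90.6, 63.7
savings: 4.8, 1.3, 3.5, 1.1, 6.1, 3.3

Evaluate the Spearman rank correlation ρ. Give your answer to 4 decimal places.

Rank income: 2, 4, 1, 5, 6, 3
Rank savings: 5, 2, 4, 1, 6, 3
d = rank(income) − rank(savings): -3, 2, -3, 4, 0, 0; Σd² = 38
ρ = 1 − 6Σd² / [n(n²−1)] = 1 − 6×38 / (6×35) = 1 − 228/210 ≈ -0.0857

-0.0857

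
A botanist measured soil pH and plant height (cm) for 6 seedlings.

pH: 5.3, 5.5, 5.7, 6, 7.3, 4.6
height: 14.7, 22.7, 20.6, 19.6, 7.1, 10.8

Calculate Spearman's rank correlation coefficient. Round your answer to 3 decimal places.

Rank pH: 2, 3, 4, 5, 6, 1
Rank height: 3, 6, 5, 4, 1, 2
d = rank(pH) − rank(height): -1, -3, -1, 1, 5, -1; Σd² = 38
ρ = 1 − 6Σd² / [n(n²−1)] = 1 − 6×38 / (6×35) = 1 − 228/210 ≈ -0.086

-0.086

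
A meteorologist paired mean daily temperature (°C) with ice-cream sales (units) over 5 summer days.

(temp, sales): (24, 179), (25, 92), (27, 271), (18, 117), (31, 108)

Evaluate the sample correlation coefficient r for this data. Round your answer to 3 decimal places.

n = 5, Σx = 125, Σy = 767, Σx² = 3215, Σy² = 139299, Σxy = 19367
nΣxy − ΣxΣy = 96835 − 95875 = 960
nΣx² − (Σx)² = 16075 − 15625 = 450; nΣy² − (Σy)² = 696495 − 588289 = 108206
r = 960 / √(450 × 108206) = 960 / 6978.0155 ≈ 0.138

0.138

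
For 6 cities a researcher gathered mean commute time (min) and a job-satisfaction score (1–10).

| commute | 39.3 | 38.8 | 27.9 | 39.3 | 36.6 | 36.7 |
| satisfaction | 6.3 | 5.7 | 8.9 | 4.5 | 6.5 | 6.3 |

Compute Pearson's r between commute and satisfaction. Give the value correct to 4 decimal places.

-0.9155

n = 6, Σx = 218.6, Σy = 38.2, Σx² = 8059.28, Σy² = 253.58, Σxy = 1363.02
nΣxy − ΣxΣy = 8178.12 − 8350.52 = -172.4
nΣx² − (Σx)² = 48355.68 − 47785.96 = 569.72; nΣy² − (Σy)² = 1521.48 − 1459.24 = 62.24
r = -172.4 / √(569.72 × 62.24) = -172.4 / 188.3066 ≈ -0.9155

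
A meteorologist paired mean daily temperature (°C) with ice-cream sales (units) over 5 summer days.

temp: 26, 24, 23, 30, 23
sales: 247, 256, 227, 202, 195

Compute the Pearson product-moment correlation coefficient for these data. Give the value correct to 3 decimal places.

-0.216

n = 5, Σx = 126, Σy = 1127, Σx² = 3210, Σy² = 256903, Σxy = 28332
nΣxy − ΣxΣy = 141660 − 142002 = -342
nΣx² − (Σx)² = 16050 − 15876 = 174; nΣy² − (Σy)² = 1284515 − 1270129 = 14386
r = -342 / √(174 × 14386) = -342 / 1582.1391 ≈ -0.216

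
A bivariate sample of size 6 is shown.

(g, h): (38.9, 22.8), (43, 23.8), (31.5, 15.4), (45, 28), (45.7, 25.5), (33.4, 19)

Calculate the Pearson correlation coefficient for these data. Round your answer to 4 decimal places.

0.9556

n = 6, Σg = 237.5, Σh = 134.5, Σg² = 9583.51, Σh² = 3118.69, Σgh = 5455.37
nΣgh − ΣgΣh = 32732.22 − 31943.75 = 788.47
nΣg² − (Σg)² = 57501.06 − 56406.25 = 1094.81; nΣh² − (Σh)² = 18712.14 − 18090.25 = 621.89
r = 788.47 / √(1094.81 × 621.89) = 788.47 / 825.1372 ≈ 0.9556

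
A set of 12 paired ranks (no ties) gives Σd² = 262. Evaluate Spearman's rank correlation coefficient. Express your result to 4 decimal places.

ρ = 1 − 6Σd² / [n(n²−1)] = 1 − 6×262 / (12×143)
  = 1 − 1572/1716 = 1 − 0.91608 ≈ 0.0839

0.0839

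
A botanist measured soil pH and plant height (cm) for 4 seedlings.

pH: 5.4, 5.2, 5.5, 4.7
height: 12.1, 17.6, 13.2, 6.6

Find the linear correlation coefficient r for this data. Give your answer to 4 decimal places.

n = 4, Σx = 20.8, Σy = 49.5, Σx² = 108.54, Σy² = 673.97, Σxy = 260.48
nΣxy − ΣxΣy = 1041.92 − 1029.6 = 12.32
nΣx² − (Σx)² = 434.16 − 432.64 = 1.52; nΣy² − (Σy)² = 2695.88 − 2450.25 = 245.63
r = 12.32 / √(1.52 × 245.63) = 12.32 / 19.3225 ≈ 0.6376

0.6376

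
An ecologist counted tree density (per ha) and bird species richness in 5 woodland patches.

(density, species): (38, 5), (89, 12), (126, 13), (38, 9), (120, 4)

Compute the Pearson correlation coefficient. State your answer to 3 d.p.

n = 5, Σx = 411, Σy = 43, Σx² = 41085, Σy² = 435, Σxy = 3718
nΣxy − ΣxΣy = 18590 − 17673 = 917
nΣx² − (Σx)² = 205425 − 168921 = 36504; nΣy² − (Σy)² = 2175 − 1849 = 326
r = 917 / √(36504 × 326) = 917 / 3449.6817 ≈ 0.266

0.266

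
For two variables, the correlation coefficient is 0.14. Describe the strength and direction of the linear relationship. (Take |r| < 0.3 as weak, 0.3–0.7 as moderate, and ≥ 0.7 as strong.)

r = 0.14 > 0 so the relationship is positive.
|r| = 0.14, which falls in the weak range.

weak positive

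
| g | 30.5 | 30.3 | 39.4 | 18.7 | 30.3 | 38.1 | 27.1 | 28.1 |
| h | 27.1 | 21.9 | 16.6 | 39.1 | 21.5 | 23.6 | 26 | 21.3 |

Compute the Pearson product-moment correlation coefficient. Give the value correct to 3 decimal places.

n = 8, Σg = 242.5, Σh = 197.1, Σg² = 7644.11, Σh² = 5167.29, Σgh = 5729.07
nΣgh − ΣgΣh = 45832.56 − 47796.75 = -1964.19
nΣg² − (Σg)² = 61152.88 − 58806.25 = 2346.63; nΣh² − (Σh)² = 41338.32 − 38848.41 = 2489.91
r = -1964.19 / √(2346.63 × 2489.91) = -1964.19 / 2417.2086 ≈ -0.813

-0.813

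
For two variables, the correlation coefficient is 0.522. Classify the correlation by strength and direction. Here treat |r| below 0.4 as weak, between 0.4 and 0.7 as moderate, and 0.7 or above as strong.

moderate positive

r = 0.522 > 0 so the relationship is positive.
|r| = 0.522, which falls in the moderate range.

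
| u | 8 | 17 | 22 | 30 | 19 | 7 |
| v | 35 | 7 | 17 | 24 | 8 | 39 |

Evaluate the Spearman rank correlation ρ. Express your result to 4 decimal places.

Rank u: 2, 3, 5, 6, 4, 1
Rank v: 5, 1, 3, 4, 2, 6
d = rank(u) − rank(v): -3, 2, 2, 2, 2, -5; Σd² = 50
ρ = 1 − 6Σd² / [n(n²−1)] = 1 − 6×50 / (6×35) = 1 − 300/210 ≈ -0.4286

-0.4286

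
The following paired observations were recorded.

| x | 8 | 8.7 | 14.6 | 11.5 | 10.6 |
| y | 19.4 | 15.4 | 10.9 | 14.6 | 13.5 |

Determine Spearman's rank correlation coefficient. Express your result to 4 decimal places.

-0.9000

Rank x: 1, 2, 5, 4, 3
Rank y: 5, 4, 1, 3, 2
d = rank(x) − rank(y): -4, -2, 4, 1, 1; Σd² = 38
ρ = 1 − 6Σd² / [n(n²−1)] = 1 − 6×38 / (5×24) = 1 − 228/120 ≈ -0.9000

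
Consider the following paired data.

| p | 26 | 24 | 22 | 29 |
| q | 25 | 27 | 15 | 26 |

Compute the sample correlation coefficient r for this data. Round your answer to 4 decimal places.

n = 4, Σp = 101, Σq = 93, Σp² = 2577, Σq² = 2255, Σpq = 2382
nΣpq − ΣpΣq = 9528 − 9393 = 135
nΣp² − (Σp)² = 10308 − 10201 = 107; nΣq² − (Σq)² = 9020 − 8649 = 371
r = 135 / √(107 × 371) = 135 / 199.2411 ≈ 0.6776

0.6776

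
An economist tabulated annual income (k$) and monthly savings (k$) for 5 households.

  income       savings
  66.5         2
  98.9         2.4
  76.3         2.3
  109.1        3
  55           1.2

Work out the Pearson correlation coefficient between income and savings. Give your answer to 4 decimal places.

n = 5, Σx = 405.8, Σy = 10.9, Σx² = 34952.96, Σy² = 25.49, Σxy = 939.15
nΣxy − ΣxΣy = 4695.75 − 4423.22 = 272.53
nΣx² − (Σx)² = 174764.8 − 164673.64 = 10091.16; nΣy² − (Σy)² = 127.45 − 118.81 = 8.64
r = 272.53 / √(10091.16 × 8.64) = 272.53 / 295.2755 ≈ 0.9230

0.9230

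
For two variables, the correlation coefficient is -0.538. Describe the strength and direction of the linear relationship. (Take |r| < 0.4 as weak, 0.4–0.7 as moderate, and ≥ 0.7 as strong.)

moderate negative

r = -0.538 < 0 so the relationship is negative.
|r| = 0.538, which falls in the moderate range.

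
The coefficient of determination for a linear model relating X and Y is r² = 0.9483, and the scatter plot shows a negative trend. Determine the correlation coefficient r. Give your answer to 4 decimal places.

-0.9738

|r| = √0.9483 = 0.9738
The association is negative, so r = −0.9738.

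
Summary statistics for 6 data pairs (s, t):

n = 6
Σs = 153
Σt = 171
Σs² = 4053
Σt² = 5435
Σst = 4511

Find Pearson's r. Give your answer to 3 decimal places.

0.516

r = (nΣst − ΣsΣt) / √[(nΣs² − (Σs)²)(nΣt² − (Σt)²)]
Numerator: 6×4511 − 153×171 = 903
Denominator: √[(24318 − 23409)(32610 − 29241)] = √[909 × 3369] = 1749.9774
r = 903 / 1749.9774 ≈ 0.516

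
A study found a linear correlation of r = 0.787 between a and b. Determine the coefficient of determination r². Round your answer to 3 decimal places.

0.619

r² = (0.787)² = 0.619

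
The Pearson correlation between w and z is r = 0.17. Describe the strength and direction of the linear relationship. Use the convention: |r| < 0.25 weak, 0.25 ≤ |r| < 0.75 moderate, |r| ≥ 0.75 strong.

r = 0.17 > 0 so the relationship is positive.
|r| = 0.17, which falls in the weak range.

weak positive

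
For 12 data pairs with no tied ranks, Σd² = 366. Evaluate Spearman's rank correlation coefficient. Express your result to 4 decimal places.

-0.2797

ρ = 1 − 6Σd² / [n(n²−1)] = 1 − 6×366 / (12×143)
  = 1 − 2196/1716 = 1 − 1.27972 ≈ -0.2797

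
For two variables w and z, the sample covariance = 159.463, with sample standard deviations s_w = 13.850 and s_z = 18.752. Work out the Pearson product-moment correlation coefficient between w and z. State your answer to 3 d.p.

r = Cov(w,z) / (s_w · s_z) = 159.463 / (13.850 × 18.752)
  = 159.463 / 259.7152 ≈ 0.614

0.614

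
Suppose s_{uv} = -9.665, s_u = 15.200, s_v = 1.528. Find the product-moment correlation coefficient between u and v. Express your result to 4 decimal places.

r = Cov(u,v) / (s_u · s_v) = -9.665 / (15.200 × 1.528)
  = -9.665 / 23.2256 ≈ -0.4161

-0.4161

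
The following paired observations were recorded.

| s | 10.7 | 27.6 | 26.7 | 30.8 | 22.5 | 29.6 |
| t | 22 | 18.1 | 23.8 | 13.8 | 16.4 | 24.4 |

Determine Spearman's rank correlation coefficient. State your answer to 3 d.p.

Rank s: 1, 4, 3, 6, 2, 5
Rank t: 4, 3, 5, 1, 2, 6
d = rank(s) − rank(t): -3, 1, -2, 5, 0, -1; Σd² = 40
ρ = 1 − 6Σd² / [n(n²−1)] = 1 − 6×40 / (6×35) = 1 − 240/210 ≈ -0.143

-0.143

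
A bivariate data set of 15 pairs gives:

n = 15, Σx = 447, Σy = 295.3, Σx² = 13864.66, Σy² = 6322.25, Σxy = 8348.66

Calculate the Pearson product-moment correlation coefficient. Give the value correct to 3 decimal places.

r = (nΣxy − ΣxΣy) / √[(nΣx² − (Σx)²)(nΣy² − (Σy)²)]
Numerator: 15×8348.66 − 447×295.3 = -6769.2
Denominator: √[(207969.9 − 199809)(94833.75 − 87202.09)] = √[8160.9 × 7631.66] = 7891.8448
r = -6769.2 / 7891.8448 ≈ -0.858

-0.858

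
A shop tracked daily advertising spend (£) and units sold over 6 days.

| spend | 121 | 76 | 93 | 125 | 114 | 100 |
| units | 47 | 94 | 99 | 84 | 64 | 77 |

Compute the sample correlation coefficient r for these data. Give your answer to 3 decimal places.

n = 6, Σx = 629, Σy = 465, Σx² = 67687, Σy² = 37927, Σxy = 47534
nΣxy − ΣxΣy = 285204 − 292485 = -7281
nΣx² − (Σx)² = 406122 − 395641 = 10481; nΣy² − (Σy)² = 227562 − 216225 = 11337
r = -7281 / √(10481 × 11337) = -7281 / 10900.6008 ≈ -0.668

-0.668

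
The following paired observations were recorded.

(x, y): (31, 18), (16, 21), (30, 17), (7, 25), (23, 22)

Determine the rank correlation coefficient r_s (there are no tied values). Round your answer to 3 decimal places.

Rank x: 5, 2, 4, 1, 3
Rank y: 2, 3, 1, 5, 4
d = rank(x) − rank(y): 3, -1, 3, -4, -1; Σd² = 36
ρ = 1 − 6Σd² / [n(n²−1)] = 1 − 6×36 / (5×24) = 1 − 216/120 ≈ -0.800

-0.800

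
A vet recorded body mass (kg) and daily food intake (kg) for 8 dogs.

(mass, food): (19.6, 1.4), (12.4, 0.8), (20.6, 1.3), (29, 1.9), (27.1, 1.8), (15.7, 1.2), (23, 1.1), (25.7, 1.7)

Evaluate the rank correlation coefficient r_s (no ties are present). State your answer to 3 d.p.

0.833

Rank mass: 3, 1, 4, 8, 7, 2, 5, 6
Rank food: 5, 1, 4, 8, 7, 3, 2, 6
d = rank(mass) − rank(food): -2, 0, 0, 0, 0, -1, 3, 0; Σd² = 14
ρ = 1 − 6Σd² / [n(n²−1)] = 1 − 6×14 / (8×63) = 1 − 84/504 ≈ 0.833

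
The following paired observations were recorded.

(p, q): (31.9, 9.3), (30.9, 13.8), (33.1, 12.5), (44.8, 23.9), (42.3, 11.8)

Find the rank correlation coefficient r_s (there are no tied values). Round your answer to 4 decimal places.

0.3000

Rank p: 2, 1, 3, 5, 4
Rank q: 1, 4, 3, 5, 2
d = rank(p) − rank(q): 1, -3, 0, 0, 2; Σd² = 14
ρ = 1 − 6Σd² / [n(n²−1)] = 1 − 6×14 / (5×24) = 1 − 84/120 ≈ 0.3000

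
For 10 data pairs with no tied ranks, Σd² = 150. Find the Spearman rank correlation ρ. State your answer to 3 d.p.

ρ = 1 − 6Σd² / [n(n²−1)] = 1 − 6×150 / (10×99)
  = 1 − 900/990 = 1 − 0.9091 ≈ 0.091

0.091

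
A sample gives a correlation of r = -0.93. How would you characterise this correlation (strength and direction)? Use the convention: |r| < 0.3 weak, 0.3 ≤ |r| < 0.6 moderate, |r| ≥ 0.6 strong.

strong negative

r = -0.93 < 0 so the relationship is negative.
|r| = 0.93, which falls in the strong range.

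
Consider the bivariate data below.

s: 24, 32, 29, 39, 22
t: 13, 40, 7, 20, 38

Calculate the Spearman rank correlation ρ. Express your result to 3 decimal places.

0.100

Rank s: 2, 4, 3, 5, 1
Rank t: 2, 5, 1, 3, 4
d = rank(s) − rank(t): 0, -1, 2, 2, -3; Σd² = 18
ρ = 1 − 6Σd² / [n(n²−1)] = 1 − 6×18 / (5×24) = 1 − 108/120 ≈ 0.100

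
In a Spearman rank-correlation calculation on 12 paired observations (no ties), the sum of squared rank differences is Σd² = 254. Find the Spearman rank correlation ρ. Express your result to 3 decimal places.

0.112

ρ = 1 − 6Σd² / [n(n²−1)] = 1 − 6×254 / (12×143)
  = 1 − 1524/1716 = 1 − 0.8881 ≈ 0.112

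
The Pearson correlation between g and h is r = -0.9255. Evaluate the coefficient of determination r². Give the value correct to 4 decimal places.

0.8566

r² = (-0.9255)² = 0.8566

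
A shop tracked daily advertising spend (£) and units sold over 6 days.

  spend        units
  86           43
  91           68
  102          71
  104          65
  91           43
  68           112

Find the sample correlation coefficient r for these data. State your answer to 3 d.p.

n = 6, Σx = 542, Σy = 402, Σx² = 49802, Σy² = 30132, Σxy = 35417
nΣxy − ΣxΣy = 212502 − 217884 = -5382
nΣx² − (Σx)² = 298812 − 293764 = 5048; nΣy² − (Σy)² = 180792 − 161604 = 19188
r = -5382 / √(5048 × 19188) = -5382 / 9841.7998 ≈ -0.547

-0.547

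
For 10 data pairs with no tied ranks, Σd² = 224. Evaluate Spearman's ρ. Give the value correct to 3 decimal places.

-0.358

ρ = 1 − 6Σd² / [n(n²−1)] = 1 − 6×224 / (10×99)
  = 1 − 1344/990 = 1 − 1.3576 ≈ -0.358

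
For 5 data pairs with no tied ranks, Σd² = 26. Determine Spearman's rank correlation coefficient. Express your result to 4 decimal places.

-0.3000

ρ = 1 − 6Σd² / [n(n²−1)] = 1 − 6×26 / (5×24)
  = 1 − 156/120 = 1 − 1.30000 ≈ -0.3000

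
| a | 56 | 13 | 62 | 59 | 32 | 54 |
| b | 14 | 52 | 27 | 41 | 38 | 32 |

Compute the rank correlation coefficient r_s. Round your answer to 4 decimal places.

Rank a: 4, 1, 6, 5, 2, 3
Rank b: 1, 6, 2, 5, 4, 3
d = rank(a) − rank(b): 3, -5, 4, 0, -2, 0; Σd² = 54
ρ = 1 − 6Σd² / [n(n²−1)] = 1 − 6×54 / (6×35) = 1 − 324/210 ≈ -0.5429

-0.5429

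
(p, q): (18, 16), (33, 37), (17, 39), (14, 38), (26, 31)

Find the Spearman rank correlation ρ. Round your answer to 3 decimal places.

-0.500

Rank p: 3, 5, 2, 1, 4
Rank q: 1, 3, 5, 4, 2
d = rank(p) − rank(q): 2, 2, -3, -3, 2; Σd² = 30
ρ = 1 − 6Σd² / [n(n²−1)] = 1 − 6×30 / (5×24) = 1 − 180/120 ≈ -0.500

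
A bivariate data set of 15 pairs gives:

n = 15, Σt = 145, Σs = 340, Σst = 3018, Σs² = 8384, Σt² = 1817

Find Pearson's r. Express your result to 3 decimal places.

-0.507

r = (nΣst − ΣsΣt) / √[(nΣs² − (Σs)²)(nΣt² − (Σt)²)]
Numerator: 15×3018 − 340×145 = -4030
Denominator: √[(125760 − 115600)(27255 − 21025)] = √[10160 × 6230] = 7955.9286
r = -4030 / 7955.9286 ≈ -0.507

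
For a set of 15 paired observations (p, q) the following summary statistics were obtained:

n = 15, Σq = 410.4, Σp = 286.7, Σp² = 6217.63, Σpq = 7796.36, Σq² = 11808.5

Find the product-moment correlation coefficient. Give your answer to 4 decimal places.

r = (nΣpq − ΣpΣq) / √[(nΣp² − (Σp)²)(nΣq² − (Σq)²)]
Numerator: 15×7796.36 − 286.7×410.4 = -716.28
Denominator: √[(93264.45 − 82196.89)(177127.5 − 168428.16)] = √[11067.56 × 8699.34] = 9812.2611
r = -716.28 / 9812.2611 ≈ -0.0730

-0.0730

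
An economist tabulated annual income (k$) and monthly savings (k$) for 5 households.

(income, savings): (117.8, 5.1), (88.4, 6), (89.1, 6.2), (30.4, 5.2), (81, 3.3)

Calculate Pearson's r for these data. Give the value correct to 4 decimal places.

0.0715

n = 5, Σx = 406.7, Σy = 25.8, Σx² = 37115.37, Σy² = 138.38, Σxy = 2108.98
nΣxy − ΣxΣy = 10544.9 − 10492.86 = 52.04
nΣx² − (Σx)² = 185576.85 − 165404.89 = 20171.96; nΣy² − (Σy)² = 691.9 − 665.64 = 26.26
r = 52.04 / √(20171.96 × 26.26) = 52.04 / 727.8157 ≈ 0.0715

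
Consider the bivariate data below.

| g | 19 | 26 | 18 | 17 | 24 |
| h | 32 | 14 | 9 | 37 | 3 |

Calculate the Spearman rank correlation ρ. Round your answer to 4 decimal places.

-0.5000

Rank g: 3, 5, 2, 1, 4
Rank h: 4, 3, 2, 5, 1
d = rank(g) − rank(h): -1, 2, 0, -4, 3; Σd² = 30
ρ = 1 − 6Σd² / [n(n²−1)] = 1 − 6×30 / (5×24) = 1 − 180/120 ≈ -0.5000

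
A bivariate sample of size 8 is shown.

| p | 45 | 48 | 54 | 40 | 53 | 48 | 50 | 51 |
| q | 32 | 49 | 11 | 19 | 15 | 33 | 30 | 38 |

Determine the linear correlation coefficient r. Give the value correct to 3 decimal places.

-0.186

n = 8, Σp = 389, Σq = 227, Σp² = 19059, Σq² = 7565, Σpq = 10963
nΣpq − ΣpΣq = 87704 − 88303 = -599
nΣp² − (Σp)² = 152472 − 151321 = 1151; nΣq² − (Σq)² = 60520 − 51529 = 8991
r = -599 / √(1151 × 8991) = -599 / 3216.9304 ≈ -0.186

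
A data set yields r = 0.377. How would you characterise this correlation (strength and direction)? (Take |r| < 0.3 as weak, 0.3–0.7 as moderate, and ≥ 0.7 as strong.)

moderate positive

r = 0.377 > 0 so the relationship is positive.
|r| = 0.377, which falls in the moderate range.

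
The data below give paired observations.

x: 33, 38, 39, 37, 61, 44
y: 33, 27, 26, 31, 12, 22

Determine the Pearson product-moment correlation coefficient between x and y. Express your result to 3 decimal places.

-0.977

n = 6, Σx = 252, Σy = 151, Σx² = 11080, Σy² = 4083, Σxy = 5976
nΣxy − ΣxΣy = 35856 − 38052 = -2196
nΣx² − (Σx)² = 66480 − 63504 = 2976; nΣy² − (Σy)² = 24498 − 22801 = 1697
r = -2196 / √(2976 × 1697) = -2196 / 2247.2810 ≈ -0.977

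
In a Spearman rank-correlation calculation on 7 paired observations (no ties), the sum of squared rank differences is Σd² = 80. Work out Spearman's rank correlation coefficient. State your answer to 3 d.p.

ρ = 1 − 6Σd² / [n(n²−1)] = 1 − 6×80 / (7×48)
  = 1 − 480/336 = 1 − 1.4286 ≈ -0.429

-0.429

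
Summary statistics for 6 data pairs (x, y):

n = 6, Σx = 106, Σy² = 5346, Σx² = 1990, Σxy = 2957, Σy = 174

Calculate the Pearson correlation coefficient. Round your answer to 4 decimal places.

r = (nΣxy − ΣxΣy) / √[(nΣx² − (Σx)²)(nΣy² − (Σy)²)]
Numerator: 6×2957 − 106×174 = -702
Denominator: √[(11940 − 11236)(32076 − 30276)] = √[704 × 1800] = 1125.6998
r = -702 / 1125.6998 ≈ -0.6236

-0.6236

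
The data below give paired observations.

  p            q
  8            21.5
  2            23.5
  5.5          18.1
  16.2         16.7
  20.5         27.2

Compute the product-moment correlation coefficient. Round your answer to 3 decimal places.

n = 5, Σp = 52.2, Σq = 107, Σp² = 780.94, Σq² = 2360.84, Σpq = 1146.69
nΣpq − ΣpΣq = 5733.45 − 5585.4 = 148.05
nΣp² − (Σp)² = 3904.7 − 2724.84 = 1179.86; nΣq² − (Σq)² = 11804.2 − 11449 = 355.2
r = 148.05 / √(1179.86 × 355.2) = 148.05 / 647.3687 ≈ 0.229

0.229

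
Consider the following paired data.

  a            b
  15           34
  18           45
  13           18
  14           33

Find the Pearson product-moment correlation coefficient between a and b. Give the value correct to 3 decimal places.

n = 4, Σa = 60, Σb = 130, Σa² = 914, Σb² = 4594, Σab = 2016
nΣab − ΣaΣb = 8064 − 7800 = 264
nΣa² − (Σa)² = 3656 − 3600 = 56; nΣb² − (Σb)² = 18376 − 16900 = 1476
r = 264 / √(56 × 1476) = 264 / 287.4996 ≈ 0.918

0.918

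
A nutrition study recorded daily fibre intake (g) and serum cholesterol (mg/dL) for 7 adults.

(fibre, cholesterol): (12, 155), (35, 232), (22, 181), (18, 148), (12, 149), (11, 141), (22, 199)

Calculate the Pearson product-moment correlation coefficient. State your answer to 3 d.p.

0.942

n = 7, Σx = 132, Σy = 1205, Σx² = 2926, Σy² = 214197, Σxy = 24343
nΣxy − ΣxΣy = 170401 − 159060 = 11341
nΣx² − (Σx)² = 20482 − 17424 = 3058; nΣy² − (Σy)² = 1499379 − 1452025 = 47354
r = 11341 / √(3058 × 47354) = 11341 / 12033.6417 ≈ 0.942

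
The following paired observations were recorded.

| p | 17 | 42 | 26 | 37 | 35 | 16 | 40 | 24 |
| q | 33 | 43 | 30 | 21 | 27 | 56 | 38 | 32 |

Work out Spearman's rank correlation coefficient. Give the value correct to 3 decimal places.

-0.143

Rank p: 2, 8, 4, 6, 5, 1, 7, 3
Rank q: 5, 7, 3, 1, 2, 8, 6, 4
d = rank(p) − rank(q): -3, 1, 1, 5, 3, -7, 1, -1; Σd² = 96
ρ = 1 − 6Σd² / [n(n²−1)] = 1 − 6×96 / (8×63) = 1 − 576/504 ≈ -0.143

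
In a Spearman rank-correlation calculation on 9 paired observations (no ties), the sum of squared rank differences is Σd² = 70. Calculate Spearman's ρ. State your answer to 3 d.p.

0.417

ρ = 1 − 6Σd² / [n(n²−1)] = 1 − 6×70 / (9×80)
  = 1 − 420/720 = 1 − 0.5833 ≈ 0.417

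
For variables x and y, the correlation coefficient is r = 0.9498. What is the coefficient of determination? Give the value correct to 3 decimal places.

r² = (0.9498)² = 0.902

0.902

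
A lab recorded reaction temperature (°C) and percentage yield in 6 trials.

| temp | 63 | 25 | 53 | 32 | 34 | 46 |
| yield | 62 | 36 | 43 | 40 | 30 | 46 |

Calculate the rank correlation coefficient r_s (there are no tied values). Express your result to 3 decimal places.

0.771

Rank temp: 6, 1, 5, 2, 3, 4
Rank yield: 6, 2, 4, 3, 1, 5
d = rank(temp) − rank(yield): 0, -1, 1, -1, 2, -1; Σd² = 8
ρ = 1 − 6Σd² / [n(n²−1)] = 1 − 6×8 / (6×35) = 1 − 48/210 ≈ 0.771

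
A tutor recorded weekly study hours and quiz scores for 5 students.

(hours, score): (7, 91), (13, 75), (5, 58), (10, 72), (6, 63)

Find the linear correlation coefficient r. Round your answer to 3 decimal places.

n = 5, Σx = 41, Σy = 359, Σx² = 379, Σy² = 26423, Σxy = 3000
nΣxy − ΣxΣy = 15000 − 14719 = 281
nΣx² − (Σx)² = 1895 − 1681 = 214; nΣy² − (Σy)² = 132115 − 128881 = 3234
r = 281 / √(214 × 3234) = 281 / 831.9111 ≈ 0.338

0.338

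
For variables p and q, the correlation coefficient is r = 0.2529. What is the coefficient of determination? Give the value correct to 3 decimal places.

r² = (0.2529)² = 0.064

0.064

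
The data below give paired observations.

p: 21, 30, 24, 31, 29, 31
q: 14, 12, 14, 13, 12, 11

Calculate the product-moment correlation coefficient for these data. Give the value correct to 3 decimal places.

-0.817

n = 6, Σp = 166, Σq = 76, Σp² = 4680, Σq² = 970, Σpq = 2082
nΣpq − ΣpΣq = 12492 − 12616 = -124
nΣp² − (Σp)² = 28080 − 27556 = 524; nΣq² − (Σq)² = 5820 − 5776 = 44
r = -124 / √(524 × 44) = -124 / 151.8420 ≈ -0.817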